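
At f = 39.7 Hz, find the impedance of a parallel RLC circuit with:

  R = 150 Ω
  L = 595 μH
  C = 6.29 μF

Step 1 — Angular frequency: ω = 2π·f = 2π·39.7 = 249.4 rad/s.
Step 2 — Component impedances:
  R: Z = R = 150 Ω
  L: Z = jωL = j·249.4·0.000595 = 0 + j0.1484 Ω
  C: Z = 1/(jωC) = -j/(ω·C) = 0 - j637.4 Ω
Step 3 — Parallel combination: 1/Z_total = 1/R + 1/L + 1/C; Z_total = 0.0001469 + j0.1485 Ω = 0.1485∠89.9° Ω.

Z = 0.0001469 + j0.1485 Ω = 0.1485∠89.9° Ω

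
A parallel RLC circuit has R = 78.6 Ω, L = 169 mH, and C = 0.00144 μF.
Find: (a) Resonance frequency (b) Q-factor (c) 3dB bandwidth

Step 1 — Resonance: ω₀ = 1/√(LC) = 1/√(0.169·1.44e-09) = 6.41e+04 rad/s.
Step 2 — f₀ = ω₀/(2π) = 1.02e+04 Hz.
Step 3 — Parallel Q: Q = R/(ω₀L) = 78.6/(6.41e+04·0.169) = 0.007255.
Step 4 — Bandwidth: Δω = ω₀/Q = 8.835e+06 rad/s; BW = Δω/(2π) = 1.406e+06 Hz.

(a) f₀ = 1.02e+04 Hz  (b) Q = 0.007255  (c) BW = 1.406e+06 Hz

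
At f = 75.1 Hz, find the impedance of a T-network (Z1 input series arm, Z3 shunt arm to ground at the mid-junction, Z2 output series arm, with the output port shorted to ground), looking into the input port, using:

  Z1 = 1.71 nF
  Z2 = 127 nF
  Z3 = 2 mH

Step 1 — Angular frequency: ω = 2π·f = 2π·75.1 = 471.9 rad/s.
Step 2 — Component impedances:
  Z1: Z = 1/(jωC) = -j/(ω·C) = 0 - j1.239e+06 Ω
  Z2: Z = 1/(jωC) = -j/(ω·C) = 0 - j1.669e+04 Ω
  Z3: Z = jωL = j·471.9·0.002 = 0 + j0.9437 Ω
Step 3 — With the output port shorted to ground, the output series arm Z2 runs from the junction to ground; the shunt arm Z3 also runs from the junction to ground. They appear in parallel: Z3 || Z2 = 0 + j0.9438 Ω.
Step 4 — Series with input arm Z1: Z_in = Z1 + (Z3 || Z2) = 0 - j1.239e+06 Ω = 1.239e+06∠-90.0° Ω.

Z = 0 - j1.239e+06 Ω = 1.239e+06∠-90.0° Ω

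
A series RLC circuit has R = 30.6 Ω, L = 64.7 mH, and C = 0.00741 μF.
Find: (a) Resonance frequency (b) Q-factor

Step 1 — Resonance condition Im(Z)=0 gives ω₀ = 1/√(LC).
Step 2 — ω₀ = 1/√(0.0647·7.41e-09) = 4.567e+04 rad/s.
Step 3 — f₀ = ω₀/(2π) = 7269 Hz.
Step 4 — Series Q: Q = ω₀L/R = 4.567e+04·0.0647/30.6 = 96.57.

(a) f₀ = 7269 Hz  (b) Q = 96.57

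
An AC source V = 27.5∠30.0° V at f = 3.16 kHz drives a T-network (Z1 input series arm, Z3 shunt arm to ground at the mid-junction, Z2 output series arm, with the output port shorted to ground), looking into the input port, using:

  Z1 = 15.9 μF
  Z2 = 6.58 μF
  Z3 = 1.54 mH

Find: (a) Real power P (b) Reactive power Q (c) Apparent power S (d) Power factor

Step 1 — Angular frequency: ω = 2π·f = 2π·3160 = 1.985e+04 rad/s.
Step 2 — Component impedances:
  Z1: Z = 1/(jωC) = -j/(ω·C) = 0 - j3.168 Ω
  Z2: Z = 1/(jωC) = -j/(ω·C) = 0 - j7.654 Ω
  Z3: Z = jωL = j·1.985e+04·0.00154 = 0 + j30.58 Ω
Step 3 — With the output port shorted to ground, the output series arm Z2 runs from the junction to ground; the shunt arm Z3 also runs from the junction to ground. They appear in parallel: Z3 || Z2 = 0 - j10.21 Ω.
Step 4 — Series with input arm Z1: Z_in = Z1 + (Z3 || Z2) = 0 - j13.38 Ω = 13.38∠-90.0° Ω.
Step 5 — Source phasor: V = 27.5∠30.0° V = 23.82 + j13.75 V.
Step 6 — Current: I = V / Z = -1.028 + j1.78 A = 2.056∠120.0° A.
Step 7 — Complex power: S = V·I* = 0 - j56.53 VA.
Step 8 — Real power: P = Re(S) = 0 W.
Step 9 — Reactive power: Q = Im(S) = -56.53 VAR.
Step 10 — Apparent power: |S| = 56.53 VA.
Step 11 — Power factor: PF = P/|S| = 0 (leading).

(a) P = 0 W  (b) Q = -56.53 VAR  (c) S = 56.53 VA  (d) PF = 0 (leading)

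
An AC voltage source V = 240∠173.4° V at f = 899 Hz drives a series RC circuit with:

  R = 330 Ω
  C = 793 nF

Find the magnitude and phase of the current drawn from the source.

Step 1 — Angular frequency: ω = 2π·f = 2π·899 = 5649 rad/s.
Step 2 — Component impedances:
  R: Z = R = 330 Ω
  C: Z = 1/(jωC) = -j/(ω·C) = 0 - j223.2 Ω
Step 3 — Series combination: Z_total = R + C = 330 - j223.2 Ω = 398.4∠-34.1° Ω.
Step 4 — Source phasor: V = 240∠173.4° V = -238.4 + j27.58 V.
Step 5 — Ohm's law: I = V / Z_total = (-238.4 + j27.58) / (330 - j223.2) = -0.5344 - j0.2779 A.
Step 6 — Convert to polar: |I| = 0.6024 A, ∠I = -152.5°.

I = 0.6024∠-152.5° A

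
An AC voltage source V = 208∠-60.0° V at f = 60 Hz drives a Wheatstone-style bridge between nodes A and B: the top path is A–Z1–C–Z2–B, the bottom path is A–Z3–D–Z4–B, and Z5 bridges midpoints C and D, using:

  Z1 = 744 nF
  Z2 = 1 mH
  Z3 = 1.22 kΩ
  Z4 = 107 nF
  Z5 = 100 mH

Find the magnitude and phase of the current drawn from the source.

Step 1 — Angular frequency: ω = 2π·f = 2π·60 = 377 rad/s.
Step 2 — Component impedances:
  Z1: Z = 1/(jωC) = -j/(ω·C) = 0 - j3565 Ω
  Z2: Z = jωL = j·377·0.001 = 0 + j0.377 Ω
  Z3: Z = R = 1220 Ω
  Z4: Z = 1/(jωC) = -j/(ω·C) = 0 - j2.479e+04 Ω
  Z5: Z = jωL = j·377·0.1 = 0 + j37.7 Ω
Step 3 — Bridge requires nodal analysis (the Z5 bridge couples midpoints C and D, so the two paths cannot be reduced to a simple series/parallel combination). Setting node B to ground and injecting 1 A at node A, the 3-node admittance system at A, C, D solves to V_A = Z_AB = 1113 - j346.4 Ω = 1166∠-17.3° Ω.
Step 4 — Source phasor: V = 208∠-60.0° V = 104 - j180.1 V.
Step 5 — Ohm's law: I = V / Z_total = (104 - j180.1) / (1113 - j346.4) = 0.1311 - j0.121 A.
Step 6 — Convert to polar: |I| = 0.1784 A, ∠I = -42.7°.

I = 0.1784∠-42.7° A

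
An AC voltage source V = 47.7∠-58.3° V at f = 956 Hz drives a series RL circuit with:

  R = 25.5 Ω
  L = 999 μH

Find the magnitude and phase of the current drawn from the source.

Step 1 — Angular frequency: ω = 2π·f = 2π·956 = 6007 rad/s.
Step 2 — Component impedances:
  R: Z = R = 25.5 Ω
  L: Z = jωL = j·6007·0.000999 = 0 + j6.001 Ω
Step 3 — Series combination: Z_total = R + L = 25.5 + j6.001 Ω = 26.2∠13.2° Ω.
Step 4 — Source phasor: V = 47.7∠-58.3° V = 25.06 - j40.58 V.
Step 5 — Ohm's law: I = V / Z_total = (25.06 - j40.58) / (25.5 + j6.001) = 0.5765 - j1.727 A.
Step 6 — Convert to polar: |I| = 1.821 A, ∠I = -71.5°.

I = 1.821∠-71.5° A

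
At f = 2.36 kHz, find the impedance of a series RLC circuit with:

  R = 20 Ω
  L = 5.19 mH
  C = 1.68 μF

Step 1 — Angular frequency: ω = 2π·f = 2π·2360 = 1.483e+04 rad/s.
Step 2 — Component impedances:
  R: Z = R = 20 Ω
  L: Z = jωL = j·1.483e+04·0.00519 = 0 + j76.96 Ω
  C: Z = 1/(jωC) = -j/(ω·C) = 0 - j40.14 Ω
Step 3 — Series combination: Z_total = R + L + C = 20 + j36.82 Ω = 41.9∠61.5° Ω.

Z = 20 + j36.82 Ω = 41.9∠61.5° Ω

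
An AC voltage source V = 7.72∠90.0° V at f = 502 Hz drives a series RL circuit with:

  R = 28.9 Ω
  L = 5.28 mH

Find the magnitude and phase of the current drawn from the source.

Step 1 — Angular frequency: ω = 2π·f = 2π·502 = 3154 rad/s.
Step 2 — Component impedances:
  R: Z = R = 28.9 Ω
  L: Z = jωL = j·3154·0.00528 = 0 + j16.65 Ω
Step 3 — Series combination: Z_total = R + L = 28.9 + j16.65 Ω = 33.36∠30.0° Ω.
Step 4 — Source phasor: V = 7.72∠90.0° V = 0 + j7.72 V.
Step 5 — Ohm's law: I = V / Z_total = (0 + j7.72) / (28.9 + j16.65) = 0.1156 + j0.2005 A.
Step 6 — Convert to polar: |I| = 0.2314 A, ∠I = 60.0°.

I = 0.2314∠60.0° A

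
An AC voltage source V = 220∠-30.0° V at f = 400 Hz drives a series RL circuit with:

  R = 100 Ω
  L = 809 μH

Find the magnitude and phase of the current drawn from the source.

Step 1 — Angular frequency: ω = 2π·f = 2π·400 = 2513 rad/s.
Step 2 — Component impedances:
  R: Z = R = 100 Ω
  L: Z = jωL = j·2513·0.000809 = 0 + j2.033 Ω
Step 3 — Series combination: Z_total = R + L = 100 + j2.033 Ω = 100∠1.2° Ω.
Step 4 — Source phasor: V = 220∠-30.0° V = 190.5 - j110 V.
Step 5 — Ohm's law: I = V / Z_total = (190.5 - j110) / (100 + j2.033) = 1.882 - j1.138 A.
Step 6 — Convert to polar: |I| = 2.2 A, ∠I = -31.2°.

I = 2.2∠-31.2° A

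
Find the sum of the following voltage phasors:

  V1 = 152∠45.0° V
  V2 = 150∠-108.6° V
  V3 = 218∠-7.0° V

Step 1 — Convert each phasor to rectangular form:
  V1 = 152·(cos(45.0°) + j·sin(45.0°)) = 107.5 + j107.5 V
  V2 = 150·(cos(-108.6°) + j·sin(-108.6°)) = -47.84 - j142.2 V
  V3 = 218·(cos(-7.0°) + j·sin(-7.0°)) = 216.4 - j26.57 V
Step 2 — Sum components: V_total = 276 - j61.25 V.
Step 3 — Convert to polar: |V_total| = 282.7 V, ∠V_total = -12.5°.

V_total = 282.7∠-12.5° V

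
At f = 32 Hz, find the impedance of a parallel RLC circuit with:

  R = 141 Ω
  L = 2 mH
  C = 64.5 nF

Step 1 — Angular frequency: ω = 2π·f = 2π·32 = 201.1 rad/s.
Step 2 — Component impedances:
  R: Z = R = 141 Ω
  L: Z = jωL = j·201.1·0.002 = 0 + j0.4021 Ω
  C: Z = 1/(jωC) = -j/(ω·C) = 0 - j7.711e+04 Ω
Step 3 — Parallel combination: 1/Z_total = 1/R + 1/L + 1/C; Z_total = 0.001147 + j0.4021 Ω = 0.4021∠89.8° Ω.

Z = 0.001147 + j0.4021 Ω = 0.4021∠89.8° Ω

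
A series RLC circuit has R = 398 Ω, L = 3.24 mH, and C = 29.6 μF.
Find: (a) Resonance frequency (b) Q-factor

Step 1 — Resonance condition Im(Z)=0 gives ω₀ = 1/√(LC).
Step 2 — ω₀ = 1/√(0.00324·2.96e-05) = 3229 rad/s.
Step 3 — f₀ = ω₀/(2π) = 513.9 Hz.
Step 4 — Series Q: Q = ω₀L/R = 3229·0.00324/398 = 0.02629.

(a) f₀ = 513.9 Hz  (b) Q = 0.02629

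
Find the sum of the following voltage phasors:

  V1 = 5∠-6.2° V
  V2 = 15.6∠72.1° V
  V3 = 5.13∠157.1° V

Step 1 — Convert each phasor to rectangular form:
  V1 = 5·(cos(-6.2°) + j·sin(-6.2°)) = 4.971 - j0.54 V
  V2 = 15.6·(cos(72.1°) + j·sin(72.1°)) = 4.795 + j14.84 V
  V3 = 5.13·(cos(157.1°) + j·sin(157.1°)) = -4.726 + j1.996 V
Step 2 — Sum components: V_total = 5.04 + j16.3 V.
Step 3 — Convert to polar: |V_total| = 17.06 V, ∠V_total = 72.8°.

V_total = 17.06∠72.8° V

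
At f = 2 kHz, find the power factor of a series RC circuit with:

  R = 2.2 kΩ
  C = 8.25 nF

Step 1 — Angular frequency: ω = 2π·f = 2π·2000 = 1.257e+04 rad/s.
Step 2 — Component impedances:
  R: Z = R = 2200 Ω
  C: Z = 1/(jωC) = -j/(ω·C) = 0 - j9646 Ω
Step 3 — Series combination: Z_total = R + C = 2200 - j9646 Ω = 9893∠-77.2° Ω.
Step 4 — Power factor: PF = cos(φ) = Re(Z)/|Z| = 2200/9893 = 0.2224.
Step 5 — Type: Im(Z) = -9646 ⇒ leading (phase φ = -77.2°).

PF = 0.2224 (leading, φ = -77.2°)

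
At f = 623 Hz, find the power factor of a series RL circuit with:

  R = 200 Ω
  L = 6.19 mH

Step 1 — Angular frequency: ω = 2π·f = 2π·623 = 3914 rad/s.
Step 2 — Component impedances:
  R: Z = R = 200 Ω
  L: Z = jωL = j·3914·0.00619 = 0 + j24.23 Ω
Step 3 — Series combination: Z_total = R + L = 200 + j24.23 Ω = 201.5∠6.9° Ω.
Step 4 — Power factor: PF = cos(φ) = Re(Z)/|Z| = 200/201.462 = 0.9927.
Step 5 — Type: Im(Z) = 24.23 ⇒ lagging (phase φ = 6.9°).

PF = 0.9927 (lagging, φ = 6.9°)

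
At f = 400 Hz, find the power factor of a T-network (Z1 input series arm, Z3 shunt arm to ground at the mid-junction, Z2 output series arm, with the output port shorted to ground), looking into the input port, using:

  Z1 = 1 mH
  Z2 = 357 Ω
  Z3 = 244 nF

Step 1 — Angular frequency: ω = 2π·f = 2π·400 = 2513 rad/s.
Step 2 — Component impedances:
  Z1: Z = jωL = j·2513·0.001 = 0 + j2.513 Ω
  Z2: Z = R = 357 Ω
  Z3: Z = 1/(jωC) = -j/(ω·C) = 0 - j1631 Ω
Step 3 — With the output port shorted to ground, the output series arm Z2 runs from the junction to ground; the shunt arm Z3 also runs from the junction to ground. They appear in parallel: Z3 || Z2 = 340.7 - j74.58 Ω.
Step 4 — Series with input arm Z1: Z_in = Z1 + (Z3 || Z2) = 340.7 - j72.07 Ω = 348.2∠-11.9° Ω.
Step 5 — Power factor: PF = cos(φ) = Re(Z)/|Z| = 340.67/348.21 = 0.9783.
Step 6 — Type: Im(Z) = -72.07 ⇒ leading (phase φ = -11.9°).

PF = 0.9783 (leading, φ = -11.9°)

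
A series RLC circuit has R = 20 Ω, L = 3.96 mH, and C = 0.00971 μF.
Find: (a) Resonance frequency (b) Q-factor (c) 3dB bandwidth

Step 1 — Resonance condition Im(Z)=0 gives ω₀ = 1/√(LC).
Step 2 — ω₀ = 1/√(0.00396·9.71e-09) = 1.613e+05 rad/s.
Step 3 — f₀ = ω₀/(2π) = 2.567e+04 Hz.
Step 4 — Series Q: Q = ω₀L/R = 1.613e+05·0.00396/20 = 31.93.
Step 5 — 3dB bandwidth: Δω = ω₀/Q = 5051 rad/s; BW = Δω/(2π) = 803.8 Hz.

(a) f₀ = 2.567e+04 Hz  (b) Q = 31.93  (c) BW = 803.8 Hz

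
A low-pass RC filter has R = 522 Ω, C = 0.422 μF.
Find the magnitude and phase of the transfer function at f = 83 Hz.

Step 1 — Angular frequency: ω = 2π·83 = 521.5 rad/s.
Step 2 — Transfer function: H(jω) = 1/(1 + jωRC).
Step 3 — Denominator: 1 + jωRC = 1 + j·521.5·522·4.22e-07 = 1 + j0.1149.
Step 4 — H = 0.987 - j0.1134.
Step 5 — Magnitude: |H| = 0.9935 (-0.1 dB); phase: φ = -6.6°.

|H| = 0.9935 (-0.1 dB), φ = -6.6°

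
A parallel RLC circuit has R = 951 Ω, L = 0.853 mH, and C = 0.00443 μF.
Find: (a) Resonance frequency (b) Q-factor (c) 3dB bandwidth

Step 1 — Resonance: ω₀ = 1/√(LC) = 1/√(0.000853·4.43e-09) = 5.144e+05 rad/s.
Step 2 — f₀ = ω₀/(2π) = 8.187e+04 Hz.
Step 3 — Parallel Q: Q = R/(ω₀L) = 951/(5.144e+05·0.000853) = 2.167.
Step 4 — Bandwidth: Δω = ω₀/Q = 2.374e+05 rad/s; BW = Δω/(2π) = 3.778e+04 Hz.

(a) f₀ = 8.187e+04 Hz  (b) Q = 2.167  (c) BW = 3.778e+04 Hz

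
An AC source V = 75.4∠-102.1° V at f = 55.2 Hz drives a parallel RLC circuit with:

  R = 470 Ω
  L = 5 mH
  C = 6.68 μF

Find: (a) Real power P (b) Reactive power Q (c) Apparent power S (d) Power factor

Step 1 — Angular frequency: ω = 2π·f = 2π·55.2 = 346.8 rad/s.
Step 2 — Component impedances:
  R: Z = R = 470 Ω
  L: Z = jωL = j·346.8·0.005 = 0 + j1.734 Ω
  C: Z = 1/(jωC) = -j/(ω·C) = 0 - j431.6 Ω
Step 3 — Parallel combination: 1/Z_total = 1/R + 1/L + 1/C; Z_total = 0.00645 + j1.741 Ω = 1.741∠89.8° Ω.
Step 4 — Source phasor: V = 75.4∠-102.1° V = -15.81 - j73.72 V.
Step 5 — Current: I = V / Z = -42.38 + j8.921 A = 43.3∠168.1° A.
Step 6 — Complex power: S = V·I* = 12.1 + j3265 VA.
Step 7 — Real power: P = Re(S) = 12.1 W.
Step 8 — Reactive power: Q = Im(S) = 3265 VAR.
Step 9 — Apparent power: |S| = 3265 VA.
Step 10 — Power factor: PF = P/|S| = 0.003705 (lagging).

(a) P = 12.1 W  (b) Q = 3265 VAR  (c) S = 3265 VA  (d) PF = 0.003705 (lagging)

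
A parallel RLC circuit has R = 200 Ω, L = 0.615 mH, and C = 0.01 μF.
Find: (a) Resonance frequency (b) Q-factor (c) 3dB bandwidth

Step 1 — Resonance: ω₀ = 1/√(LC) = 1/√(0.000615·1e-08) = 4.032e+05 rad/s.
Step 2 — f₀ = ω₀/(2π) = 6.418e+04 Hz.
Step 3 — Parallel Q: Q = R/(ω₀L) = 200/(4.032e+05·0.000615) = 0.8065.
Step 4 — Bandwidth: Δω = ω₀/Q = 5e+05 rad/s; BW = Δω/(2π) = 7.958e+04 Hz.

(a) f₀ = 6.418e+04 Hz  (b) Q = 0.8065  (c) BW = 7.958e+04 Hz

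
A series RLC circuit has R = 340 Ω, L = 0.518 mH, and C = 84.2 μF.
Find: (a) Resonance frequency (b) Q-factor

Step 1 — Resonance condition Im(Z)=0 gives ω₀ = 1/√(LC).
Step 2 — ω₀ = 1/√(0.000518·8.42e-05) = 4788 rad/s.
Step 3 — f₀ = ω₀/(2π) = 762.1 Hz.
Step 4 — Series Q: Q = ω₀L/R = 4788·0.000518/340 = 0.007295.

(a) f₀ = 762.1 Hz  (b) Q = 0.007295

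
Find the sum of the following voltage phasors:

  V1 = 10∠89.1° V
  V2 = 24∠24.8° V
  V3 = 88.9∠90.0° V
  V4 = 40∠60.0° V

Step 1 — Convert each phasor to rectangular form:
  V1 = 10·(cos(89.1°) + j·sin(89.1°)) = 0.1571 + j9.999 V
  V2 = 24·(cos(24.8°) + j·sin(24.8°)) = 21.79 + j10.07 V
  V3 = 88.9·(cos(90.0°) + j·sin(90.0°)) = 0 + j88.9 V
  V4 = 40·(cos(60.0°) + j·sin(60.0°)) = 20 + j34.64 V
Step 2 — Sum components: V_total = 41.94 + j143.6 V.
Step 3 — Convert to polar: |V_total| = 149.6 V, ∠V_total = 73.7°.

V_total = 149.6∠73.7° V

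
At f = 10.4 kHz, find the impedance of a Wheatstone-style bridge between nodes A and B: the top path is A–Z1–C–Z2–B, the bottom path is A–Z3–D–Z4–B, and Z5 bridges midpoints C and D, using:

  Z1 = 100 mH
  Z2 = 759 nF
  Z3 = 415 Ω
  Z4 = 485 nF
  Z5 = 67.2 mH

Step 1 — Angular frequency: ω = 2π·f = 2π·1.04e+04 = 6.535e+04 rad/s.
Step 2 — Component impedances:
  Z1: Z = jωL = j·6.535e+04·0.1 = 0 + j6535 Ω
  Z2: Z = 1/(jωC) = -j/(ω·C) = 0 - j20.16 Ω
  Z3: Z = R = 415 Ω
  Z4: Z = 1/(jωC) = -j/(ω·C) = 0 - j31.55 Ω
  Z5: Z = jωL = j·6.535e+04·0.0672 = 0 + j4391 Ω
Step 3 — Bridge requires nodal analysis (the Z5 bridge couples midpoints C and D, so the two paths cannot be reduced to a simple series/parallel combination). Setting node B to ground and injecting 1 A at node A, the 3-node admittance system at A, C, D solves to V_A = Z_AB = 417.4 - j5.218 Ω = 417.4∠-0.7° Ω.

Z = 417.4 - j5.218 Ω = 417.4∠-0.7° Ω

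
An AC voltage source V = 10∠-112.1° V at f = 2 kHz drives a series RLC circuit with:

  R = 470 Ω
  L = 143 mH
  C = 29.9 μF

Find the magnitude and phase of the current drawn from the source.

Step 1 — Angular frequency: ω = 2π·f = 2π·2000 = 1.257e+04 rad/s.
Step 2 — Component impedances:
  R: Z = R = 470 Ω
  L: Z = jωL = j·1.257e+04·0.143 = 0 + j1797 Ω
  C: Z = 1/(jωC) = -j/(ω·C) = 0 - j2.661 Ω
Step 3 — Series combination: Z_total = R + L + C = 470 + j1794 Ω = 1855∠75.3° Ω.
Step 4 — Source phasor: V = 10∠-112.1° V = -3.762 - j9.265 V.
Step 5 — Ohm's law: I = V / Z_total = (-3.762 - j9.265) / (470 + j1794) = -0.005346 + j0.0006964 A.
Step 6 — Convert to polar: |I| = 0.005391 A, ∠I = 172.6°.

I = 0.005391∠172.6° A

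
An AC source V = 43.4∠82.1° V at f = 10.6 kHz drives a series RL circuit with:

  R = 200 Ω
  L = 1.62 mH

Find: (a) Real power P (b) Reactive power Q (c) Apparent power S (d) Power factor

Step 1 — Angular frequency: ω = 2π·f = 2π·1.06e+04 = 6.66e+04 rad/s.
Step 2 — Component impedances:
  R: Z = R = 200 Ω
  L: Z = jωL = j·6.66e+04·0.00162 = 0 + j107.9 Ω
Step 3 — Series combination: Z_total = R + L = 200 + j107.9 Ω = 227.2∠28.3° Ω.
Step 4 — Source phasor: V = 43.4∠82.1° V = 5.965 + j42.99 V.
Step 5 — Current: I = V / Z = 0.1129 + j0.154 A = 0.191∠53.8° A.
Step 6 — Complex power: S = V·I* = 7.295 + j3.935 VA.
Step 7 — Real power: P = Re(S) = 7.295 W.
Step 8 — Reactive power: Q = Im(S) = 3.935 VAR.
Step 9 — Apparent power: |S| = 8.289 VA.
Step 10 — Power factor: PF = P/|S| = 0.8801 (lagging).

(a) P = 7.295 W  (b) Q = 3.935 VAR  (c) S = 8.289 VA  (d) PF = 0.8801 (lagging)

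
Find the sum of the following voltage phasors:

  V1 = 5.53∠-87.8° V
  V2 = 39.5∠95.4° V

Step 1 — Convert each phasor to rectangular form:
  V1 = 5.53·(cos(-87.8°) + j·sin(-87.8°)) = 0.2123 - j5.526 V
  V2 = 39.5·(cos(95.4°) + j·sin(95.4°)) = -3.717 + j39.32 V
Step 2 — Sum components: V_total = -3.505 + j33.8 V.
Step 3 — Convert to polar: |V_total| = 33.98 V, ∠V_total = 95.9°.

V_total = 33.98∠95.9° V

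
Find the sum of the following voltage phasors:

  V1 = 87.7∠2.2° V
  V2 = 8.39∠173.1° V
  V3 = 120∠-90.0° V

Step 1 — Convert each phasor to rectangular form:
  V1 = 87.7·(cos(2.2°) + j·sin(2.2°)) = 87.64 + j3.367 V
  V2 = 8.39·(cos(173.1°) + j·sin(173.1°)) = -8.329 + j1.008 V
  V3 = 120·(cos(-90.0°) + j·sin(-90.0°)) = 0 - j120 V
Step 2 — Sum components: V_total = 79.31 - j115.6 V.
Step 3 — Convert to polar: |V_total| = 140.2 V, ∠V_total = -55.6°.

V_total = 140.2∠-55.6° V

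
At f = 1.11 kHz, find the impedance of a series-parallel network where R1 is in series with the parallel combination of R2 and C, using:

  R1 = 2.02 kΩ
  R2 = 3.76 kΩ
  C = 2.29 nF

Step 1 — Angular frequency: ω = 2π·f = 2π·1110 = 6974 rad/s.
Step 2 — Component impedances:
  R1: Z = R = 2020 Ω
  R2: Z = R = 3760 Ω
  C: Z = 1/(jωC) = -j/(ω·C) = 0 - j6.261e+04 Ω
Step 3 — Parallel branch: R2 || C = 1/(1/R2 + 1/C) = 3746 - j225 Ω.
Step 4 — Series with R1: Z_total = R1 + (R2 || C) = 5766 - j225 Ω = 5771∠-2.2° Ω.

Z = 5766 - j225 Ω = 5771∠-2.2° Ω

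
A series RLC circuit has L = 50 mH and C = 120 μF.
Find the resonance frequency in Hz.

Step 1 — Resonance condition Im(Z)=0 gives ω₀ = 1/√(LC).
Step 2 — ω₀ = 1/√(0.05·0.00012) = 408.2 rad/s.
Step 3 — f₀ = ω₀/(2π) = 64.97 Hz.

f₀ = 64.97 Hz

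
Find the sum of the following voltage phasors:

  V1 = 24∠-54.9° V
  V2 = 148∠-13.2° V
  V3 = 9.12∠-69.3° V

Step 1 — Convert each phasor to rectangular form:
  V1 = 24·(cos(-54.9°) + j·sin(-54.9°)) = 13.8 - j19.64 V
  V2 = 148·(cos(-13.2°) + j·sin(-13.2°)) = 144.1 - j33.8 V
  V3 = 9.12·(cos(-69.3°) + j·sin(-69.3°)) = 3.224 - j8.531 V
Step 2 — Sum components: V_total = 161.1 - j61.96 V.
Step 3 — Convert to polar: |V_total| = 172.6 V, ∠V_total = -21.0°.

V_total = 172.6∠-21.0° V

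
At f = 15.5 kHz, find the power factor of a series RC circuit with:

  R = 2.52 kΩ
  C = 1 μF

Step 1 — Angular frequency: ω = 2π·f = 2π·1.55e+04 = 9.739e+04 rad/s.
Step 2 — Component impedances:
  R: Z = R = 2520 Ω
  C: Z = 1/(jωC) = -j/(ω·C) = 0 - j10.27 Ω
Step 3 — Series combination: Z_total = R + C = 2520 - j10.27 Ω = 2520∠-0.2° Ω.
Step 4 — Power factor: PF = cos(φ) = Re(Z)/|Z| = 2520/2520 = 1.
Step 5 — Type: Im(Z) = -10.27 ⇒ leading (phase φ = -0.2°).

PF = 1 (leading, φ = -0.2°)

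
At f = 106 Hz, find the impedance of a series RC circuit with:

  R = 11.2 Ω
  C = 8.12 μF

Step 1 — Angular frequency: ω = 2π·f = 2π·106 = 666 rad/s.
Step 2 — Component impedances:
  R: Z = R = 11.2 Ω
  C: Z = 1/(jωC) = -j/(ω·C) = 0 - j184.9 Ω
Step 3 — Series combination: Z_total = R + C = 11.2 - j184.9 Ω = 185.2∠-86.5° Ω.

Z = 11.2 - j184.9 Ω = 185.2∠-86.5° Ω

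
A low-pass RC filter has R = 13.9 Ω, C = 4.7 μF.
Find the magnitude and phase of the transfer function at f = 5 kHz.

Step 1 — Angular frequency: ω = 2π·5000 = 3.142e+04 rad/s.
Step 2 — Transfer function: H(jω) = 1/(1 + jωRC).
Step 3 — Denominator: 1 + jωRC = 1 + j·3.142e+04·13.9·4.7e-06 = 1 + j2.052.
Step 4 — H = 0.1919 - j0.3938.
Step 5 — Magnitude: |H| = 0.438 (-7.2 dB); phase: φ = -64.0°.

|H| = 0.438 (-7.2 dB), φ = -64.0°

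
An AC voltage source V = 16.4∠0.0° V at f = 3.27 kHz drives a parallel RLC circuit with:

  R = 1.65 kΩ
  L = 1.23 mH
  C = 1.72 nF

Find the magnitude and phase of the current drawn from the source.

Step 1 — Angular frequency: ω = 2π·f = 2π·3270 = 2.055e+04 rad/s.
Step 2 — Component impedances:
  R: Z = R = 1650 Ω
  L: Z = jωL = j·2.055e+04·0.00123 = 0 + j25.27 Ω
  C: Z = 1/(jωC) = -j/(ω·C) = 0 - j2.83e+04 Ω
Step 3 — Parallel combination: 1/Z_total = 1/R + 1/L + 1/C; Z_total = 0.3877 + j25.29 Ω = 25.29∠89.1° Ω.
Step 4 — Source phasor: V = 16.4∠0.0° V = 16.4 V.
Step 5 — Ohm's law: I = V / Z_total = (16.4) / (0.3877 + j25.29) = 0.009939 - j0.6484 A.
Step 6 — Convert to polar: |I| = 0.6484 A, ∠I = -89.1°.

I = 0.6484∠-89.1° A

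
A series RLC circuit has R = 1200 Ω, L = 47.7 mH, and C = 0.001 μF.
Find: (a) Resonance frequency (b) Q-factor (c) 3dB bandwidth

Step 1 — Resonance: ω₀ = 1/√(LC) = 1/√(0.0477·1e-09) = 1.448e+05 rad/s.
Step 2 — f₀ = ω₀/(2π) = 2.304e+04 Hz.
Step 3 — Series Q: Q = ω₀L/R = 1.448e+05·0.0477/1200 = 5.755.
Step 4 — Bandwidth: Δω = ω₀/Q = 2.516e+04 rad/s; BW = Δω/(2π) = 4004 Hz.

(a) f₀ = 2.304e+04 Hz  (b) Q = 5.755  (c) BW = 4004 Hz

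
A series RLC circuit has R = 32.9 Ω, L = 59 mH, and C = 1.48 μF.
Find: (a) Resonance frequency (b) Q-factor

Step 1 — Resonance condition Im(Z)=0 gives ω₀ = 1/√(LC).
Step 2 — ω₀ = 1/√(0.059·1.48e-06) = 3384 rad/s.
Step 3 — f₀ = ω₀/(2π) = 538.6 Hz.
Step 4 — Series Q: Q = ω₀L/R = 3384·0.059/32.9 = 6.069.

(a) f₀ = 538.6 Hz  (b) Q = 6.069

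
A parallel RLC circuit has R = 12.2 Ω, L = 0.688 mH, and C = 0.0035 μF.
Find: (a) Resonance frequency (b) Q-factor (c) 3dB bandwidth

Step 1 — Resonance: ω₀ = 1/√(LC) = 1/√(0.000688·3.5e-09) = 6.444e+05 rad/s.
Step 2 — f₀ = ω₀/(2π) = 1.026e+05 Hz.
Step 3 — Parallel Q: Q = R/(ω₀L) = 12.2/(6.444e+05·0.000688) = 0.02752.
Step 4 — Bandwidth: Δω = ω₀/Q = 2.342e+07 rad/s; BW = Δω/(2π) = 3.727e+06 Hz.

(a) f₀ = 1.026e+05 Hz  (b) Q = 0.02752  (c) BW = 3.727e+06 Hz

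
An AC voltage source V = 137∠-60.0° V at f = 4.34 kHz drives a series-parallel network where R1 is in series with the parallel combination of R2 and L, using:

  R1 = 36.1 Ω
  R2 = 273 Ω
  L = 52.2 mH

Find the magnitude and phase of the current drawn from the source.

Step 1 — Angular frequency: ω = 2π·f = 2π·4340 = 2.727e+04 rad/s.
Step 2 — Component impedances:
  R1: Z = R = 36.1 Ω
  R2: Z = R = 273 Ω
  L: Z = jωL = j·2.727e+04·0.0522 = 0 + j1423 Ω
Step 3 — Parallel branch: R2 || L = 1/(1/R2 + 1/L) = 263.3 + j50.5 Ω.
Step 4 — Series with R1: Z_total = R1 + (R2 || L) = 299.4 + j50.5 Ω = 303.6∠9.6° Ω.
Step 5 — Source phasor: V = 137∠-60.0° V = 68.5 - j118.6 V.
Step 6 — Ohm's law: I = V / Z_total = (68.5 - j118.6) / (299.4 + j50.5) = 0.1575 - j0.4228 A.
Step 7 — Convert to polar: |I| = 0.4512 A, ∠I = -69.6°.

I = 0.4512∠-69.6° A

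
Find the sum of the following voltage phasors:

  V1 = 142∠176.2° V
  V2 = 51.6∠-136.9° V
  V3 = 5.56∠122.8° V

Step 1 — Convert each phasor to rectangular form:
  V1 = 142·(cos(176.2°) + j·sin(176.2°)) = -141.7 + j9.411 V
  V2 = 51.6·(cos(-136.9°) + j·sin(-136.9°)) = -37.68 - j35.26 V
  V3 = 5.56·(cos(122.8°) + j·sin(122.8°)) = -3.012 + j4.674 V
Step 2 — Sum components: V_total = -182.4 - j21.17 V.
Step 3 — Convert to polar: |V_total| = 183.6 V, ∠V_total = -173.4°.

V_total = 183.6∠-173.4° V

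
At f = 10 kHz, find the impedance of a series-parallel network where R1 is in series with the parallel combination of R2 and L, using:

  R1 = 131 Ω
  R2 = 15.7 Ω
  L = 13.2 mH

Step 1 — Angular frequency: ω = 2π·f = 2π·1e+04 = 6.283e+04 rad/s.
Step 2 — Component impedances:
  R1: Z = R = 131 Ω
  R2: Z = R = 15.7 Ω
  L: Z = jωL = j·6.283e+04·0.0132 = 0 + j829.4 Ω
Step 3 — Parallel branch: R2 || L = 1/(1/R2 + 1/L) = 15.69 + j0.2971 Ω.
Step 4 — Series with R1: Z_total = R1 + (R2 || L) = 146.7 + j0.2971 Ω = 146.7∠0.1° Ω.

Z = 146.7 + j0.2971 Ω = 146.7∠0.1° Ω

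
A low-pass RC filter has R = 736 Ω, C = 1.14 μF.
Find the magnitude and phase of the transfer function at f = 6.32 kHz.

Step 1 — Angular frequency: ω = 2π·6320 = 3.971e+04 rad/s.
Step 2 — Transfer function: H(jω) = 1/(1 + jωRC).
Step 3 — Denominator: 1 + jωRC = 1 + j·3.971e+04·736·1.14e-06 = 1 + j33.32.
Step 4 — H = 0.0009 - j0.02999.
Step 5 — Magnitude: |H| = 0.03 (-30.5 dB); phase: φ = -88.3°.

|H| = 0.03 (-30.5 dB), φ = -88.3°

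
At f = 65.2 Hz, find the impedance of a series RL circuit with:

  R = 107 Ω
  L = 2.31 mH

Step 1 — Angular frequency: ω = 2π·f = 2π·65.2 = 409.7 rad/s.
Step 2 — Component impedances:
  R: Z = R = 107 Ω
  L: Z = jωL = j·409.7·0.00231 = 0 + j0.9463 Ω
Step 3 — Series combination: Z_total = R + L = 107 + j0.9463 Ω = 107∠0.5° Ω.

Z = 107 + j0.9463 Ω = 107∠0.5° Ω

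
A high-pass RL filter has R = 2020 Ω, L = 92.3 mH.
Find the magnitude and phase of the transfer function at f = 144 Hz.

Step 1 — Angular frequency: ω = 2π·144 = 904.8 rad/s.
Step 2 — Transfer function: H(jω) = jωL/(R + jωL).
Step 3 — Numerator jωL = j·83.51; denominator R + jωL = 2020 + j83.51.
Step 4 — H = 0.001706 + j0.04127.
Step 5 — Magnitude: |H| = 0.04131 (-27.7 dB); phase: φ = 87.6°.

|H| = 0.04131 (-27.7 dB), φ = 87.6°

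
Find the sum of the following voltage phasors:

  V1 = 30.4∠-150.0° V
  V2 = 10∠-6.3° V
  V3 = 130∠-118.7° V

Step 1 — Convert each phasor to rectangular form:
  V1 = 30.4·(cos(-150.0°) + j·sin(-150.0°)) = -26.33 - j15.2 V
  V2 = 10·(cos(-6.3°) + j·sin(-6.3°)) = 9.94 - j1.097 V
  V3 = 130·(cos(-118.7°) + j·sin(-118.7°)) = -62.43 - j114 V
Step 2 — Sum components: V_total = -78.82 - j130.3 V.
Step 3 — Convert to polar: |V_total| = 152.3 V, ∠V_total = -121.2°.

V_total = 152.3∠-121.2° V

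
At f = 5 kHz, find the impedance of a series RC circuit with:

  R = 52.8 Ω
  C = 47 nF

Step 1 — Angular frequency: ω = 2π·f = 2π·5000 = 3.142e+04 rad/s.
Step 2 — Component impedances:
  R: Z = R = 52.8 Ω
  C: Z = 1/(jωC) = -j/(ω·C) = 0 - j677.3 Ω
Step 3 — Series combination: Z_total = R + C = 52.8 - j677.3 Ω = 679.3∠-85.5° Ω.

Z = 52.8 - j677.3 Ω = 679.3∠-85.5° Ω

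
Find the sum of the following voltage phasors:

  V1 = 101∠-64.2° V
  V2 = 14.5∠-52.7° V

Step 1 — Convert each phasor to rectangular form:
  V1 = 101·(cos(-64.2°) + j·sin(-64.2°)) = 43.96 - j90.93 V
  V2 = 14.5·(cos(-52.7°) + j·sin(-52.7°)) = 8.787 - j11.53 V
Step 2 — Sum components: V_total = 52.75 - j102.5 V.
Step 3 — Convert to polar: |V_total| = 115.2 V, ∠V_total = -62.8°.

V_total = 115.2∠-62.8° V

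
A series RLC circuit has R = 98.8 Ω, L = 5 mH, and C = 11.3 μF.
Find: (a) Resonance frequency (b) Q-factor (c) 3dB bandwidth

Step 1 — Resonance: ω₀ = 1/√(LC) = 1/√(0.005·1.13e-05) = 4207 rad/s.
Step 2 — f₀ = ω₀/(2π) = 669.6 Hz.
Step 3 — Series Q: Q = ω₀L/R = 4207·0.005/98.8 = 0.2129.
Step 4 — Bandwidth: Δω = ω₀/Q = 1.976e+04 rad/s; BW = Δω/(2π) = 3145 Hz.

(a) f₀ = 669.6 Hz  (b) Q = 0.2129  (c) BW = 3145 Hz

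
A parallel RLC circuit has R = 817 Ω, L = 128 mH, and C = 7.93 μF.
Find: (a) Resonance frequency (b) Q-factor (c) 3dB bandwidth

Step 1 — Resonance: ω₀ = 1/√(LC) = 1/√(0.128·7.93e-06) = 992.6 rad/s.
Step 2 — f₀ = ω₀/(2π) = 158 Hz.
Step 3 — Parallel Q: Q = R/(ω₀L) = 817/(992.6·0.128) = 6.431.
Step 4 — Bandwidth: Δω = ω₀/Q = 154.3 rad/s; BW = Δω/(2π) = 24.57 Hz.

(a) f₀ = 158 Hz  (b) Q = 6.431  (c) BW = 24.57 Hz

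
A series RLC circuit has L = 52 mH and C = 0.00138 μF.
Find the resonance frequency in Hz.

Step 1 — Resonance condition Im(Z)=0 gives ω₀ = 1/√(LC).
Step 2 — ω₀ = 1/√(0.052·1.38e-09) = 1.18e+05 rad/s.
Step 3 — f₀ = ω₀/(2π) = 1.879e+04 Hz.

f₀ = 1.879e+04 Hz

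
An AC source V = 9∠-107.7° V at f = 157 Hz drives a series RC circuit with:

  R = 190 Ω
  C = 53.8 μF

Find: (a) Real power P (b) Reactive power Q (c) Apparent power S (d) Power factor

Step 1 — Angular frequency: ω = 2π·f = 2π·157 = 986.5 rad/s.
Step 2 — Component impedances:
  R: Z = R = 190 Ω
  C: Z = 1/(jωC) = -j/(ω·C) = 0 - j18.84 Ω
Step 3 — Series combination: Z_total = R + C = 190 - j18.84 Ω = 190.9∠-5.7° Ω.
Step 4 — Source phasor: V = 9∠-107.7° V = -2.736 - j8.574 V.
Step 5 — Current: I = V / Z = -0.00983 - j0.0461 A = 0.04714∠-102.0° A.
Step 6 — Complex power: S = V·I* = 0.4222 - j0.04187 VA.
Step 7 — Real power: P = Re(S) = 0.4222 W.
Step 8 — Reactive power: Q = Im(S) = -0.04187 VAR.
Step 9 — Apparent power: |S| = 0.4242 VA.
Step 10 — Power factor: PF = P/|S| = 0.9951 (leading).

(a) P = 0.4222 W  (b) Q = -0.04187 VAR  (c) S = 0.4242 VA  (d) PF = 0.9951 (leading)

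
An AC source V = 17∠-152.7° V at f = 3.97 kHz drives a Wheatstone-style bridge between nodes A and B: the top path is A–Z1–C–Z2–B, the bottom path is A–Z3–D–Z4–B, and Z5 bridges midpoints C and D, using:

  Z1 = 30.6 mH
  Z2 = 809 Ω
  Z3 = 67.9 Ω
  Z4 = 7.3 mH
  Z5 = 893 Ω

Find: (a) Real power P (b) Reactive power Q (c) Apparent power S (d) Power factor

Step 1 — Angular frequency: ω = 2π·f = 2π·3970 = 2.494e+04 rad/s.
Step 2 — Component impedances:
  Z1: Z = jωL = j·2.494e+04·0.0306 = 0 + j763.3 Ω
  Z2: Z = R = 809 Ω
  Z3: Z = R = 67.9 Ω
  Z4: Z = jωL = j·2.494e+04·0.0073 = 0 + j182.1 Ω
  Z5: Z = R = 893 Ω
Step 3 — Bridge requires nodal analysis (the Z5 bridge couples midpoints C and D, so the two paths cannot be reduced to a simple series/parallel combination). Setting node B to ground and injecting 1 A at node A, the 3-node admittance system at A, C, D solves to V_A = Z_AB = 75.53 + j169.4 Ω = 185.5∠66.0° Ω.
Step 4 — Source phasor: V = 17∠-152.7° V = -15.11 - j7.797 V.
Step 5 — Current: I = V / Z = -0.07155 + j0.05727 A = 0.09165∠141.3° A.
Step 6 — Complex power: S = V·I* = 0.6344 + j1.423 VA.
Step 7 — Real power: P = Re(S) = 0.6344 W.
Step 8 — Reactive power: Q = Im(S) = 1.423 VAR.
Step 9 — Apparent power: |S| = 1.558 VA.
Step 10 — Power factor: PF = P/|S| = 0.4072 (lagging).

(a) P = 0.6344 W  (b) Q = 1.423 VAR  (c) S = 1.558 VA  (d) PF = 0.4072 (lagging)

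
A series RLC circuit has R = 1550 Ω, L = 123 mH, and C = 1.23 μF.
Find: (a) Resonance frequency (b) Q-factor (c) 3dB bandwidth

Step 1 — Resonance: ω₀ = 1/√(LC) = 1/√(0.123·1.23e-06) = 2571 rad/s.
Step 2 — f₀ = ω₀/(2π) = 409.2 Hz.
Step 3 — Series Q: Q = ω₀L/R = 2571·0.123/1550 = 0.204.
Step 4 — Bandwidth: Δω = ω₀/Q = 1.26e+04 rad/s; BW = Δω/(2π) = 2006 Hz.

(a) f₀ = 409.2 Hz  (b) Q = 0.204  (c) BW = 2006 Hz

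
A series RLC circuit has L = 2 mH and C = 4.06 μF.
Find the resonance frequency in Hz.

Step 1 — Resonance condition Im(Z)=0 gives ω₀ = 1/√(LC).
Step 2 — ω₀ = 1/√(0.002·4.06e-06) = 1.11e+04 rad/s.
Step 3 — f₀ = ω₀/(2π) = 1766 Hz.

f₀ = 1766 Hz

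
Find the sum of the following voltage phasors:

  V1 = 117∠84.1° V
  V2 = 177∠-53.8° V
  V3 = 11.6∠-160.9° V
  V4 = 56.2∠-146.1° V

Step 1 — Convert each phasor to rectangular form:
  V1 = 117·(cos(84.1°) + j·sin(84.1°)) = 12.03 + j116.4 V
  V2 = 177·(cos(-53.8°) + j·sin(-53.8°)) = 104.5 - j142.8 V
  V3 = 11.6·(cos(-160.9°) + j·sin(-160.9°)) = -10.96 - j3.796 V
  V4 = 56.2·(cos(-146.1°) + j·sin(-146.1°)) = -46.65 - j31.35 V
Step 2 — Sum components: V_total = 58.96 - j61.59 V.
Step 3 — Convert to polar: |V_total| = 85.26 V, ∠V_total = -46.3°.

V_total = 85.26∠-46.3° V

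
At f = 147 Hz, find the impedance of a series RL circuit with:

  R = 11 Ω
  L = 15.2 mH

Step 1 — Angular frequency: ω = 2π·f = 2π·147 = 923.6 rad/s.
Step 2 — Component impedances:
  R: Z = R = 11 Ω
  L: Z = jωL = j·923.6·0.0152 = 0 + j14.04 Ω
Step 3 — Series combination: Z_total = R + L = 11 + j14.04 Ω = 17.84∠51.9° Ω.

Z = 11 + j14.04 Ω = 17.84∠51.9° Ω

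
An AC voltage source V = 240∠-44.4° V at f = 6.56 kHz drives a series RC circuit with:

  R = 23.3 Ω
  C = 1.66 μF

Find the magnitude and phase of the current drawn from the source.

Step 1 — Angular frequency: ω = 2π·f = 2π·6560 = 4.122e+04 rad/s.
Step 2 — Component impedances:
  R: Z = R = 23.3 Ω
  C: Z = 1/(jωC) = -j/(ω·C) = 0 - j14.62 Ω
Step 3 — Series combination: Z_total = R + C = 23.3 - j14.62 Ω = 27.5∠-32.1° Ω.
Step 4 — Source phasor: V = 240∠-44.4° V = 171.5 - j167.9 V.
Step 5 — Ohm's law: I = V / Z_total = (171.5 - j167.9) / (23.3 - j14.62) = 8.526 - j1.859 A.
Step 6 — Convert to polar: |I| = 8.726 A, ∠I = -12.3°.

I = 8.726∠-12.3° A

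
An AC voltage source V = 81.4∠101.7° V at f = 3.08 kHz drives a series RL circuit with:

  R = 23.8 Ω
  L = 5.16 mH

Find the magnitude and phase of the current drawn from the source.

Step 1 — Angular frequency: ω = 2π·f = 2π·3080 = 1.935e+04 rad/s.
Step 2 — Component impedances:
  R: Z = R = 23.8 Ω
  L: Z = jωL = j·1.935e+04·0.00516 = 0 + j99.86 Ω
Step 3 — Series combination: Z_total = R + L = 23.8 + j99.86 Ω = 102.7∠76.6° Ω.
Step 4 — Source phasor: V = 81.4∠101.7° V = -16.51 + j79.71 V.
Step 5 — Ohm's law: I = V / Z_total = (-16.51 + j79.71) / (23.8 + j99.86) = 0.718 + j0.3364 A.
Step 6 — Convert to polar: |I| = 0.793 A, ∠I = 25.1°.

I = 0.793∠25.1° A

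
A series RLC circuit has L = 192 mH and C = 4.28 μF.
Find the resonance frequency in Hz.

Step 1 — Resonance condition Im(Z)=0 gives ω₀ = 1/√(LC).
Step 2 — ω₀ = 1/√(0.192·4.28e-06) = 1103 rad/s.
Step 3 — f₀ = ω₀/(2π) = 175.6 Hz.

f₀ = 175.6 Hz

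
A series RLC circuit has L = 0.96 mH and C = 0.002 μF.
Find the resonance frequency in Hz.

Step 1 — Resonance condition Im(Z)=0 gives ω₀ = 1/√(LC).
Step 2 — ω₀ = 1/√(0.00096·2e-09) = 7.217e+05 rad/s.
Step 3 — f₀ = ω₀/(2π) = 1.149e+05 Hz.

f₀ = 1.149e+05 Hz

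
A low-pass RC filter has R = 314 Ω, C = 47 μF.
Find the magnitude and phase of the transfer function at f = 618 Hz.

Step 1 — Angular frequency: ω = 2π·618 = 3883 rad/s.
Step 2 — Transfer function: H(jω) = 1/(1 + jωRC).
Step 3 — Denominator: 1 + jωRC = 1 + j·3883·314·4.7e-05 = 1 + j57.31.
Step 4 — H = 0.0003044 - j0.01745.
Step 5 — Magnitude: |H| = 0.01745 (-35.2 dB); phase: φ = -89.0°.

|H| = 0.01745 (-35.2 dB), φ = -89.0°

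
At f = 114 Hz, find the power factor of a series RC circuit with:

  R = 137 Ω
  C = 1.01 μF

Step 1 — Angular frequency: ω = 2π·f = 2π·114 = 716.3 rad/s.
Step 2 — Component impedances:
  R: Z = R = 137 Ω
  C: Z = 1/(jωC) = -j/(ω·C) = 0 - j1382 Ω
Step 3 — Series combination: Z_total = R + C = 137 - j1382 Ω = 1389∠-84.3° Ω.
Step 4 — Power factor: PF = cos(φ) = Re(Z)/|Z| = 137/1389 = 0.09863.
Step 5 — Type: Im(Z) = -1382 ⇒ leading (phase φ = -84.3°).

PF = 0.09863 (leading, φ = -84.3°)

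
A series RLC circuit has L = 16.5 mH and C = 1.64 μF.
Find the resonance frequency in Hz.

Step 1 — Resonance condition Im(Z)=0 gives ω₀ = 1/√(LC).
Step 2 — ω₀ = 1/√(0.0165·1.64e-06) = 6079 rad/s.
Step 3 — f₀ = ω₀/(2π) = 967.5 Hz.

f₀ = 967.5 Hz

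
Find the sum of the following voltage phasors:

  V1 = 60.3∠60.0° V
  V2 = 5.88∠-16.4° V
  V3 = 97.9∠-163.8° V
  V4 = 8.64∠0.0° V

Step 1 — Convert each phasor to rectangular form:
  V1 = 60.3·(cos(60.0°) + j·sin(60.0°)) = 30.15 + j52.22 V
  V2 = 5.88·(cos(-16.4°) + j·sin(-16.4°)) = 5.641 - j1.66 V
  V3 = 97.9·(cos(-163.8°) + j·sin(-163.8°)) = -94.01 - j27.31 V
  V4 = 8.64·(cos(0.0°) + j·sin(0.0°)) = 8.64 V
Step 2 — Sum components: V_total = -49.58 + j23.25 V.
Step 3 — Convert to polar: |V_total| = 54.76 V, ∠V_total = 154.9°.

V_total = 54.76∠154.9° V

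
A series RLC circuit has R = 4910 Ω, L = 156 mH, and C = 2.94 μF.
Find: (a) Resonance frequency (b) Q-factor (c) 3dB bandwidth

Step 1 — Resonance: ω₀ = 1/√(LC) = 1/√(0.156·2.94e-06) = 1477 rad/s.
Step 2 — f₀ = ω₀/(2π) = 235 Hz.
Step 3 — Series Q: Q = ω₀L/R = 1477·0.156/4910 = 0.04691.
Step 4 — Bandwidth: Δω = ω₀/Q = 3.147e+04 rad/s; BW = Δω/(2π) = 5009 Hz.

(a) f₀ = 235 Hz  (b) Q = 0.04691  (c) BW = 5009 Hz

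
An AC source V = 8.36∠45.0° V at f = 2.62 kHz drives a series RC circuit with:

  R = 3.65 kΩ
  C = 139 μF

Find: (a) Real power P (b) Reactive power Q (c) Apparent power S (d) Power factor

Step 1 — Angular frequency: ω = 2π·f = 2π·2620 = 1.646e+04 rad/s.
Step 2 — Component impedances:
  R: Z = R = 3650 Ω
  C: Z = 1/(jωC) = -j/(ω·C) = 0 - j0.437 Ω
Step 3 — Series combination: Z_total = R + C = 3650 - j0.437 Ω = 3650∠-0.0° Ω.
Step 4 — Source phasor: V = 8.36∠45.0° V = 5.911 + j5.911 V.
Step 5 — Current: I = V / Z = 0.001619 + j0.00162 A = 0.00229∠45.0° A.
Step 6 — Complex power: S = V·I* = 0.01915 - j2.293e-06 VA.
Step 7 — Real power: P = Re(S) = 0.01915 W.
Step 8 — Reactive power: Q = Im(S) = -2.293e-06 VAR.
Step 9 — Apparent power: |S| = 0.01915 VA.
Step 10 — Power factor: PF = P/|S| = 1 (leading).

(a) P = 0.01915 W  (b) Q = -2.293e-06 VAR  (c) S = 0.01915 VA  (d) PF = 1 (leading)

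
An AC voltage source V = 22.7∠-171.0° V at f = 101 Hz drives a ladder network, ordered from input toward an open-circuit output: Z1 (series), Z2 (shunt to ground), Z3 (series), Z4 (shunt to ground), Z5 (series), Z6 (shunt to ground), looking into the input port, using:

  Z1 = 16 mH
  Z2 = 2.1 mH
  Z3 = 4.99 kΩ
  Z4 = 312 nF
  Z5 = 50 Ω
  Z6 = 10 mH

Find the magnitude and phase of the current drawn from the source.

Step 1 — Angular frequency: ω = 2π·f = 2π·101 = 634.6 rad/s.
Step 2 — Component impedances:
  Z1: Z = jωL = j·634.6·0.016 = 0 + j10.15 Ω
  Z2: Z = jωL = j·634.6·0.0021 = 0 + j1.333 Ω
  Z3: Z = R = 4990 Ω
  Z4: Z = 1/(jωC) = -j/(ω·C) = 0 - j5051 Ω
  Z5: Z = R = 50 Ω
  Z6: Z = jωL = j·634.6·0.01 = 0 + j6.346 Ω
Step 3 — Ladder network (open output): work backward from the far end, alternating series and parallel combinations. Z_in = 0.0003524 + j11.49 Ω = 11.49∠90.0° Ω.
Step 4 — Source phasor: V = 22.7∠-171.0° V = -22.42 - j3.551 V.
Step 5 — Ohm's law: I = V / Z_total = (-22.42 - j3.551) / (0.0003524 + j11.49) = -0.3092 + j1.952 A.
Step 6 — Convert to polar: |I| = 1.976 A, ∠I = 99.0°.

I = 1.976∠99.0° A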